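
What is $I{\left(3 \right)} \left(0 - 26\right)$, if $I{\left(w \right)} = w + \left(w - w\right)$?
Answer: $-78$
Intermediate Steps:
$I{\left(w \right)} = w$ ($I{\left(w \right)} = w + 0 = w$)
$I{\left(3 \right)} \left(0 - 26\right) = 3 \left(0 - 26\right) = 3 \left(-26\right) = -78$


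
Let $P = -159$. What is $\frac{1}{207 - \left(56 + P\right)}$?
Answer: $\frac{1}{310} \approx 0.0032258$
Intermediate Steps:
$\frac{1}{207 - \left(56 + P\right)} = \frac{1}{207 - -103} = \frac{1}{207 + \left(-56 + 159\right)} = \frac{1}{207 + 103} = \frac{1}{310}$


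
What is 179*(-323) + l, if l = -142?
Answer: -57959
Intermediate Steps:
179*(-323) + l = 179*(-323) - 142 = -57817 - 142 = -57959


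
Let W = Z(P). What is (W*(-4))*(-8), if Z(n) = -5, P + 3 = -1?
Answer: -160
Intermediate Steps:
P = -4 (P = -3 - 1 = -4)
W = -5
(W*(-4))*(-8) = -5*(-4)*(-8) = 20*(-8) = -160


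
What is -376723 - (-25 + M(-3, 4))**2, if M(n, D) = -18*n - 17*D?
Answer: -378244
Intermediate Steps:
-376723 - (-25 + M(-3, 4))**2 = -376723 - (-25 + (-18*(-3) - 17*4))**2 = -376723 - (-25 + (54 - 68))**2 = -376723 - (-25 - 14)**2 = -376723 - 1*(-39)**2 = -376723 - 1*1521 = -376723 - 1521 = -378244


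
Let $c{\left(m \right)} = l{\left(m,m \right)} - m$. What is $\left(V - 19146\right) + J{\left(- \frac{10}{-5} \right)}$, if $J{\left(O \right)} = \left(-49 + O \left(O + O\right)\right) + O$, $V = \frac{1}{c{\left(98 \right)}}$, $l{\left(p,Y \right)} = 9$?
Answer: $- \frac{1707466}{89} \approx -19185.0$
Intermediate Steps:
$c{\left(m \right)} = 9 - m$
$V = - \frac{1}{89}$ ($V = \frac{1}{9 - 98} = \frac{1}{-89} = - \frac{1}{89} \approx -0.011236$)
$J{\left(O \right)} = -49 + O + 2 O^{2}$ ($J{\left(O \right)} = \left(-49 + O 2 O\right) + O = \left(-49 + 2 O^{2}\right) + O = -49 + O + 2 O^{2}$)
$\left(V - 19146\right) + J{\left(- \frac{10}{-5} \right)} = \left(- \frac{1}{89} - 19146\right) - \left(49 - 8 - 2\right) = - \frac{1703995}{89} - \left(47 - 8\right) = - \frac{1703995}{89} + \left(-49 + 2 + 2 \cdot 2^{2}\right) = - \frac{1703995}{89} + \left(-49 + 2 + 2 \cdot 4\right) = - \frac{1703995}{89} + \left(-49 + 2 + 8\right) = - \frac{1703995}{89} - 39 = - \frac{1707466}{89}$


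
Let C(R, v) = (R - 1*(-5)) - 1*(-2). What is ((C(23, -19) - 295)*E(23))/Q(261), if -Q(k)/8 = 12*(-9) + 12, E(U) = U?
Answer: -6095/768 ≈ -7.9362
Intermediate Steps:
C(R, v) = 7 + R (C(R, v) = (R + 5) + 2 = (5 + R) + 2 = 7 + R)
Q(k) = 768 (Q(k) = -8*(12*(-9) + 12) = -8*(-108 + 12) = -8*(-96) = 768)
((C(23, -19) - 295)*E(23))/Q(261) = (((7 + 23) - 295)*23)/768 = ((30 - 295)*23)*(1/768) = -265*23*(1/768) = -6095*1/768 = -6095/768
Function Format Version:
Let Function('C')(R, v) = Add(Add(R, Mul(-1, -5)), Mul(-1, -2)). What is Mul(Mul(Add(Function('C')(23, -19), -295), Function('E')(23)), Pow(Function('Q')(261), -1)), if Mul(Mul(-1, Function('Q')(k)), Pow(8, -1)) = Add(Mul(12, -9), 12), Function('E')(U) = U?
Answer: Rational(-6095, 768) ≈ -7.9362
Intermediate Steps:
Function('C')(R, v) = Add(7, R) (Function('C')(R, v) = Add(Add(R, 5), 2) = Add(Add(5, R), 2) = Add(7, R))
Function('Q')(k) = 768 (Function('Q')(k) = Mul(-8, Add(Mul(12, -9), 12)) = Mul(-8, Add(-108, 12)) = Mul(-8, -96) = 768)
Mul(Mul(Add(Function('C')(23, -19), -295), Function('E')(23)), Pow(Function('Q')(261), -1)) = Mul(Mul(Add(Add(7, 23), -295), 23), Pow(768, -1)) = Mul(Mul(Add(30, -295), 23), Rational(1, 768)) = Mul(Mul(-265, 23), Rational(1, 768)) = Mul(-6095, Rational(1, 768)) = Rational(-6095, 768)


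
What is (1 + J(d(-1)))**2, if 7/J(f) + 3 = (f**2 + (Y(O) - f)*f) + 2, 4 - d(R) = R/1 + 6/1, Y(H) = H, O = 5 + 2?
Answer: 1/64 ≈ 0.015625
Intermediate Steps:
O = 7
d(R) = -2 - R (d(R) = 4 - (R/1 + 6/1) = 4 - (R*1 + 6*1) = 4 - (R + 6) = 4 - (6 + R) = 4 + (-6 - R) = -2 - R)
J(f) = 7/(-1 + f**2 + f*(7 - f)) (J(f) = 7/(-3 + ((f**2 + (7 - f)*f) + 2)) = 7/(-3 + ((f**2 + f*(7 - f)) + 2)) = 7/(-3 + (2 + f**2 + f*(7 - f))) = 7/(-1 + f**2 + f*(7 - f)))
(1 + J(d(-1)))**2 = (1 + 7/(-1 + 7*(-2 - 1*(-1))))**2 = (1 + 7/(-1 + 7*(-2 + 1)))**2 = (1 + 7/(-1 + 7*(-1)))**2 = (1 + 7/(-1 - 7))**2 = (1 + 7/(-8))**2 = (1 + 7*(-1/8))**2 = (1 - 7/8)**2 = (1/8)**2 = 1/64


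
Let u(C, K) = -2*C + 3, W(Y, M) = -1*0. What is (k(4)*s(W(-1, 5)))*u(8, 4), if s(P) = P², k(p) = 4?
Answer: 0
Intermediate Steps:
W(Y, M) = 0
u(C, K) = 3 - 2*C
(k(4)*s(W(-1, 5)))*u(8, 4) = (4*0²)*(3 - 2*8) = (4*0)*(3 - 16) = 0*(-13) = 0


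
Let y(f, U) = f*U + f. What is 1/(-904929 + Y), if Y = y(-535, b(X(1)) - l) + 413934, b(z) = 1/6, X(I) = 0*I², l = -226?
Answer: -6/3675175 ≈ -1.6326e-6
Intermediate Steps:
X(I) = 0
b(z) = ⅙
y(f, U) = f + U*f (y(f, U) = U*f + f = f + U*f)
Y = 1754399/6 (Y = -535*(1 + (⅙ - 1*(-226))) + 413934 = -535*(1 + (⅙ + 226)) + 413934 = -535*(1 + 1357/6) + 413934 = -535*1363/6 + 413934 = -729205/6 + 413934 = 1754399/6 ≈ 2.9240e+5)
1/(-904929 + Y) = 1/(-904929 + 1754399/6) = 1/(-3675175/6) = -6/3675175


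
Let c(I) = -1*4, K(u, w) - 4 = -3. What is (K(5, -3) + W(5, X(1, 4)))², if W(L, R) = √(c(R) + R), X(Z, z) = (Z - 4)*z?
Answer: -15 + 8*I ≈ -15.0 + 8.0*I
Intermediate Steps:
X(Z, z) = z*(-4 + Z) (X(Z, z) = (-4 + Z)*z = z*(-4 + Z))
K(u, w) = 1 (K(u, w) = 4 - 3 = 1)
c(I) = -4
W(L, R) = √(-4 + R)
(K(5, -3) + W(5, X(1, 4)))² = (1 + √(-4 + 4*(-4 + 1)))² = (1 + √(-4 + 4*(-3)))² = (1 + √(-4 - 12))² = (1 + √(-16))² = (1 + 4*I)²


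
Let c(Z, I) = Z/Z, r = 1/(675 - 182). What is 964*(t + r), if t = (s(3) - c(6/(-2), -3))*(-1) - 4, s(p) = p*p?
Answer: -5702060/493 ≈ -11566.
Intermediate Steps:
r = 1/493 ≈ 0.0020284
s(p) = p²
c(Z, I) = 1
t = -12 (t = (3² - 1*1)*(-1) - 4 = (9 - 1)*(-1) - 4 = 8*(-1) - 4 = -8 - 4 = -12)
964*(t + r) = 964*(-12 + 1/493) = 964*(-5915/493) = -5702060/493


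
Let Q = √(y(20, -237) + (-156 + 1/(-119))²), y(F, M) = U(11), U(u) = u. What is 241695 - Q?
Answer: 241695 - 2*√86203749/119 ≈ 2.4154e+5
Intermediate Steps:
y(F, M) = 11
Q = 2*√86203749/119 (Q = √(11 + (-156 + 1/(-119))²) = √(11 + (-156 - 1/119)²) = √(11 + (-18565/119)²) = √(11 + 344659225/14161) = √(344814996/14161) = 2*√86203749/119 ≈ 156.04)
241695 - Q = 241695 - 2*√86203749/119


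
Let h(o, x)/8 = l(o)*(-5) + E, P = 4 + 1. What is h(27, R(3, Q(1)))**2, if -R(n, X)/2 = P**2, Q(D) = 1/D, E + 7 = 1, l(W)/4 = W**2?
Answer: 13616089344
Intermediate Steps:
l(W) = 4*W**2
E = -6 (E = -7 + 1 = -6)
P = 5
R(n, X) = -50 (R(n, X) = -2*5**2 = -2*25 = -50)
h(o, x) = -48 - 160*o**2 (h(o, x) = 8*((4*o**2)*(-5) - 6) = 8*(-20*o**2 - 6) = 8*(-6 - 20*o**2) = -48 - 160*o**2)
h(27, R(3, Q(1)))**2 = (-48 - 160*27**2)**2 = (-48 - 160*729)**2 = (-48 - 116640)**2 = (-116688)**2 = 13616089344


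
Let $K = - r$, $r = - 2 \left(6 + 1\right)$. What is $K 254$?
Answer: $3556$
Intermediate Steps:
$r = -14$ ($r = \left(-2\right) 7 = -14$)
$K = 14$ ($K = \left(-1\right) \left(-14\right) = 14$)
$K 254 = 14 \cdot 254 = 3556$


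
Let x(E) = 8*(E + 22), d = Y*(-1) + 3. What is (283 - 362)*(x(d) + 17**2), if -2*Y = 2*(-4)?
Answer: -36103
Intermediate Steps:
Y = 4 (Y = -(-4) = -1/2*(-8) = 4)
d = -1 (d = 4*(-1) + 3 = -4 + 3 = -1)
x(E) = 176 + 8*E (x(E) = 8*(22 + E) = 176 + 8*E)
(283 - 362)*(x(d) + 17**2) = (283 - 362)*((176 + 8*(-1)) + 17**2) = -79*((176 - 8) + 289) = -79*(168 + 289) = -79*457 = -36103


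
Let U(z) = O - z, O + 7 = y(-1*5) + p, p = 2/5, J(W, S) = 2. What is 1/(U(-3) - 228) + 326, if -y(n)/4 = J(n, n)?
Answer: 390543/1198 ≈ 326.00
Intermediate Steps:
y(n) = -8 (y(n) = -4*2 = -8)
p = ⅖ (p = 2*(⅕) = ⅖ ≈ 0.40000)
O = -73/5 (O = -7 + (-8 + ⅖) = -7 - 38/5 = -73/5 ≈ -14.600)
U(z) = -73/5 - z
1/(U(-3) - 228) + 326 = 1/((-73/5 - 1*(-3)) - 228) + 326 = 1/((-73/5 + 3) - 228) + 326 = 1/(-58/5 - 228) + 326 = 1/(-1198/5) + 326 = -5/1198 + 326 = 390543/1198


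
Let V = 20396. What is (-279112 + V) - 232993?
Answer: -491709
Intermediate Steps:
(-279112 + V) - 232993 = (-279112 + 20396) - 232993 = -258716 - 232993 = -491709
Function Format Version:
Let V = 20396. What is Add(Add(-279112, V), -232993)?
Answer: -491709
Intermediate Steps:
Add(Add(-279112, V), -232993) = Add(Add(-279112, 20396), -232993) = Add(-258716, -232993) = -491709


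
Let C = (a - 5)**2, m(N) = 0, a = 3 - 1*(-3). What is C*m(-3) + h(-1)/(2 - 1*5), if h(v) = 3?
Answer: -1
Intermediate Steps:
a = 6 (a = 3 + 3 = 6)
C = 1 (C = (6 - 5)**2 = 1**2 = 1)
C*m(-3) + h(-1)/(2 - 1*5) = 1*0 + 3/(2 - 1*5) = 0 + 3/(2 - 5) = 0 + 3/(-3) = 0 + 3*(-1/3) = 0 - 1 = -1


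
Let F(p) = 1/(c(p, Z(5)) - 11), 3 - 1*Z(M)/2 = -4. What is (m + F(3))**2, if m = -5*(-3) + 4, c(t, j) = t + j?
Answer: 13225/36 ≈ 367.36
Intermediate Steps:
Z(M) = 14 (Z(M) = 6 - 2*(-4) = 6 + 8 = 14)
c(t, j) = j + t
m = 19 (m = 15 + 4 = 19)
F(p) = 1/(3 + p) (F(p) = 1/((14 + p) - 11) = 1/(3 + p))
(m + F(3))**2 = (19 + 1/(3 + 3))**2 = (19 + 1/6)**2 = (115/6)**2 = 13225/36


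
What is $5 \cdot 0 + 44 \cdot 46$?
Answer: $2024$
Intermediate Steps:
$5 \cdot 0 + 44 \cdot 46 = 0 + 2024 = 2024$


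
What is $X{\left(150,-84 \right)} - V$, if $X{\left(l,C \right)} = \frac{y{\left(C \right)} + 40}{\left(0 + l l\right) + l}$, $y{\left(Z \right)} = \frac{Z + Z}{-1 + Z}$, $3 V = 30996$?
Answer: $- \frac{9945839716}{962625} \approx -10332.0$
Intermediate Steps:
$V = 10332$ ($V = \frac{1}{3} \cdot 30996 = 10332$)
$y{\left(Z \right)} = \frac{2 Z}{-1 + Z}$
$X{\left(l,C \right)} = \frac{40 + \frac{2 C}{-1 + C}}{l + l^{2}}$ ($X{\left(l,C \right)} = \frac{\frac{2 C}{-1 + C} + 40}{\left(0 + l l\right) + l} = \frac{40 + \frac{2 C}{-1 + C}}{\left(0 + l^{2}\right) + l} = \frac{40 + \frac{2 C}{-1 + C}}{l^{2} + l} = \frac{40 + \frac{2 C}{-1 + C}}{l + l^{2}}$)
$X{\left(150,-84 \right)} - V = \frac{2 \left(-20 + 21 \left(-84\right)\right)}{150 \left(1 + 150\right) \left(-1 - 84\right)} - 10332 = 2 \cdot \frac{1}{150} \cdot \frac{1}{151} \frac{1}{-85} \left(-20 - 1764\right) - 10332 = 2 \cdot \frac{1}{150} \cdot \frac{1}{151} \left(- \frac{1}{85}\right) \left(-1784\right) - 10332 = \frac{1784}{962625} - 10332 = - \frac{9945839716}{962625}$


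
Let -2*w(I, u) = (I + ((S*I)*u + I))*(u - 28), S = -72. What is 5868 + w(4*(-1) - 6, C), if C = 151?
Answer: -6679182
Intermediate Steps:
w(I, u) = -(-28 + u)*(2*I - 72*I*u)/2 (w(I, u) = -(I + ((-72*I)*u + I))*(u - 28)/2 = -(I + (-72*I*u + I))*(-28 + u)/2 = -(I + (I - 72*I*u))*(-28 + u)/2 = -(2*I - 72*I*u)*(-28 + u)/2 = -(-28 + u)*(2*I - 72*I*u)/2)
5868 + w(4*(-1) - 6, C) = 5868 + (4*(-1) - 6)*(28 - 1009*151 + 36*151**2) = 5868 + (-4 - 6)*(28 - 152359 + 36*22801) = 5868 - 10*(28 - 152359 + 820836) = 5868 - 10*668505 = 5868 - 6685050 = -6679182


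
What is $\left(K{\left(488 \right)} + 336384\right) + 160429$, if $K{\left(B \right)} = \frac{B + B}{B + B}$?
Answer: $496814$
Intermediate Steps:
$K{\left(B \right)} = 1$ ($K{\left(B \right)} = \frac{2 B}{2 B} = 2 B \frac{1}{2 B} = 1$)
$\left(K{\left(488 \right)} + 336384\right) + 160429 = \left(1 + 336384\right) + 160429 = 336385 + 160429 = 496814$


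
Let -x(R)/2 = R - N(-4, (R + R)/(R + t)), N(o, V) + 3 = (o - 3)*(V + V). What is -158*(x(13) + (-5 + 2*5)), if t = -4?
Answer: 153418/9 ≈ 17046.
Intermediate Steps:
N(o, V) = -3 + 2*V*(-3 + o) (N(o, V) = -3 + (o - 3)*(V + V) = -3 + (-3 + o)*(2*V) = -3 + 2*V*(-3 + o))
x(R) = -6 - 2*R - 56*R/(-4 + R) (x(R) = -2*(R - (-3 - 6*(R + R)/(R - 4) + 2*((R + R)/(R - 4))*(-4))) = -2*(R - (-3 - 6*2*R/(-4 + R) + 2*((2*R)/(-4 + R))*(-4))) = -2*(R - (-3 - 12*R/(-4 + R) + 2*(2*R/(-4 + R))*(-4))) = -2*(R - (-3 - 12*R/(-4 + R) - 16*R/(-4 + R))) = -2*(R - (-3 - 28*R/(-4 + R))) = -2*(R + (3 + 28*R/(-4 + R))) = -2*(3 + R + 28*R/(-4 + R)) = -6 - 2*R - 56*R/(-4 + R))
-158*(x(13) + (-5 + 2*5)) = -158*(2*(12 - 1*13² - 27*13)/(-4 + 13) + (-5 + 2*5)) = -158*(2*(12 - 1*169 - 351)/9 + (-5 + 10)) = -158*(2*(⅑)*(12 - 169 - 351) + 5) = -158*(2*(⅑)*(-508) + 5) = -158*(-1016/9 + 5) = -158*(-971/9) = 153418/9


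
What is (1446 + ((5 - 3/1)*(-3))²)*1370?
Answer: 2030340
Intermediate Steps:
(1446 + ((5 - 3/1)*(-3))²)*1370 = (1446 + ((5 - 3*1)*(-3))²)*1370 = (1446 + ((5 - 3)*(-3))²)*1370 = (1446 + (2*(-3))²)*1370 = (1446 + (-6)²)*1370 = (1446 + 36)*1370 = 1482*1370 = 2030340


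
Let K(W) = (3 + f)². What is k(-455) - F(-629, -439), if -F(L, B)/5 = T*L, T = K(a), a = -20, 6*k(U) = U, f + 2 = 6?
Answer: -925085/6 ≈ -1.5418e+5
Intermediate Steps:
f = 4 (f = -2 + 6 = 4)
k(U) = U/6
K(W) = 49 (K(W) = (3 + 4)² = 7² = 49)
T = 49
F(L, B) = -245*L
k(-455) - F(-629, -439) = (⅙)*(-455) - (-245)*(-629) = -455/6 - 1*154105 = -455/6 - 154105 = -925085/6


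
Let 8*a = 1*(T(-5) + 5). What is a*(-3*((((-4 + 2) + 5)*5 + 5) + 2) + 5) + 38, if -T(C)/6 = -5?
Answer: -1831/8 ≈ -228.88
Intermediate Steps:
T(C) = 30 (T(C) = -6*(-5) = 30)
a = 35/8 (a = (1*(30 + 5))/8 = (1*35)/8 = (1/8)*35 = 35/8 ≈ 4.3750)
a*(-3*((((-4 + 2) + 5)*5 + 5) + 2) + 5) + 38 = 35*(-3*((((-4 + 2) + 5)*5 + 5) + 2) + 5)/8 + 38 = 35*(-3*(((-2 + 5)*5 + 5) + 2) + 5)/8 + 38 = 35*(-3*((3*5 + 5) + 2) + 5)/8 + 38 = 35*(-3*((15 + 5) + 2) + 5)/8 + 38 = 35*(-3*(20 + 2) + 5)/8 + 38 = 35*(-3*22 + 5)/8 + 38 = 35*(-66 + 5)/8 + 38 = (35/8)*(-61) + 38 = -2135/8 + 38 = -1831/8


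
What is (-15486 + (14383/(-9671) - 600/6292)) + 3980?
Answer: -9213626553/800657 ≈ -11508.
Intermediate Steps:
(-15486 + (14383/(-9671) - 600/6292)) + 3980 = (-15486 + (14383*(-1/9671) - 600*1/6292)) + 3980 = (-15486 + (-757/509 - 150/1573)) + 3980 = (-15486 - 1267111/800657) + 3980 = -12400241413/800657 + 3980 = -9213626553/800657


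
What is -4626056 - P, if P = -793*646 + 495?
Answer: -4114273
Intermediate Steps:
P = -511783 (P = -512278 + 495 = -511783)
-4626056 - P = -4626056 - 1*(-511783) = -4626056 + 511783 = -4114273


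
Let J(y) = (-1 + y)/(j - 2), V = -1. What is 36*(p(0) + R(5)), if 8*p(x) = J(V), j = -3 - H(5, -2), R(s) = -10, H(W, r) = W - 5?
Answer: -1791/5 ≈ -358.20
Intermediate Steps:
H(W, r) = -5 + W
j = -3 (j = -3 - (-5 + 5) = -3 - 1*0 = -3 + 0 = -3)
J(y) = ⅕ - y/5 (J(y) = (-1 + y)/(-3 - 2) = (-1 + y)/(-5) = (-1 + y)*(-⅕) = ⅕ - y/5)
p(x) = 1/20 (p(x) = (⅕ - ⅕*(-1))/8 = (⅕ + ⅕)/8 = (⅛)*(⅖) = 1/20)
36*(p(0) + R(5)) = 36*(1/20 - 10) = 36*(-199/20) = -1791/5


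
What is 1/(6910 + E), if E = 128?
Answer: 1/7038 ≈ 0.00014209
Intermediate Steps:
1/(6910 + E) = 1/(6910 + 128) = 1/7038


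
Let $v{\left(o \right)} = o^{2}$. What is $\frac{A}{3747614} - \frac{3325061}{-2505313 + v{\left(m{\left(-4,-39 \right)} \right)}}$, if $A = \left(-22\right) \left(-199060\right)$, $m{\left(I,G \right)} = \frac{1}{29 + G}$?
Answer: $\frac{1171630621891040}{469447301785293} \approx 2.4958$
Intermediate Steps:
$A = 4379320$
$\frac{A}{3747614} - \frac{3325061}{-2505313 + v{\left(m{\left(-4,-39 \right)} \right)}} = \frac{4379320}{3747614} - \frac{3325061}{-2505313 + \left(\frac{1}{29 - 39}\right)^{2}} = 4379320 \cdot \frac{1}{3747614} - \frac{3325061}{-2505313 + \left(\frac{1}{-10}\right)^{2}} = \frac{2189660}{1873807} - \frac{3325061}{-2505313 + \left(- \frac{1}{10}\right)^{2}} = \frac{2189660}{1873807} - \frac{3325061}{-2505313 + \frac{1}{100}} = \frac{2189660}{1873807} - \frac{3325061}{- \frac{250531299}{100}} = \frac{2189660}{1873807} - - \frac{332506100}{250531299} = \frac{2189660}{1873807} + \frac{332506100}{250531299} = \frac{1171630621891040}{469447301785293}$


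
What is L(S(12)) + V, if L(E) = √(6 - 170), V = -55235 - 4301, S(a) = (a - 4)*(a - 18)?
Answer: -59536 + 2*I*√41 ≈ -59536.0 + 12.806*I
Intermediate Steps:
S(a) = (-18 + a)*(-4 + a) (S(a) = (-4 + a)*(-18 + a) = (-18 + a)*(-4 + a))
V = -59536
L(E) = 2*I*√41 (L(E) = √(-164) = 2*I*√41)
L(S(12)) + V = 2*I*√41 - 59536 = -59536 + 2*I*√41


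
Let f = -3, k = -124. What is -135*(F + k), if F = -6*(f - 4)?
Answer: 11070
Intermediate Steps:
F = 42 (F = -6*(-3 - 4) = -6*(-7) = 42)
-135*(F + k) = -135*(42 - 124) = -135*(-82) = 11070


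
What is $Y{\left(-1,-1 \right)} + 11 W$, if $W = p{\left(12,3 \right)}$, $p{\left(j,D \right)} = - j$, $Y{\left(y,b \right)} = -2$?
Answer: $-134$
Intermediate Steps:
$W = -12$ ($W = \left(-1\right) 12 = -12$)
$Y{\left(-1,-1 \right)} + 11 W = -2 + 11 \left(-12\right) = -2 - 132 = -134$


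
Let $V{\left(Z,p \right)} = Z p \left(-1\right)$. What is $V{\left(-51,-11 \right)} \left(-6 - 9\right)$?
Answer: $8415$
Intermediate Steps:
$V{\left(Z,p \right)} = - Z p$
$V{\left(-51,-11 \right)} \left(-6 - 9\right) = \left(-1\right) \left(-51\right) \left(-11\right) \left(-6 - 9\right) = \left(-561\right) \left(-15\right) = 8415$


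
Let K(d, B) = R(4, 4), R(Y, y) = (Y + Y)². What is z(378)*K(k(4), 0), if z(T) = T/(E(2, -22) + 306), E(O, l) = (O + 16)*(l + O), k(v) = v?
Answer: -448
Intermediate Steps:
R(Y, y) = 4*Y² (R(Y, y) = (2*Y)² = 4*Y²)
K(d, B) = 64 (K(d, B) = 4*4² = 4*16 = 64)
E(O, l) = (16 + O)*(O + l)
z(T) = -T/54 (z(T) = T/((2² + 16*2 + 16*(-22) + 2*(-22)) + 306) = T/((4 + 32 - 352 - 44) + 306) = T/(-360 + 306) = T/(-54) = -T/54)
z(378)*K(k(4), 0) = -1/54*378*64 = -7*64 = -448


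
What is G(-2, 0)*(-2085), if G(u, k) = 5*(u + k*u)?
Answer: 20850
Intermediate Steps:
G(u, k) = 5*u + 5*k*u
G(-2, 0)*(-2085) = (5*(-2)*(1 + 0))*(-2085) = (5*(-2)*1)*(-2085) = -10*(-2085) = 20850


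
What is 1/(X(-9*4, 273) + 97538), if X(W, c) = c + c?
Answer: 1/98084 ≈ 1.0195e-5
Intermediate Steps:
X(W, c) = 2*c
1/(X(-9*4, 273) + 97538) = 1/(2*273 + 97538) = 1/(546 + 97538) = 1/98084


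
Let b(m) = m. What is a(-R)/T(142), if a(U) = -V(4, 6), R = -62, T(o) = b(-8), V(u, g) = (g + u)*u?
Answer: 5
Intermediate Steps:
V(u, g) = u*(g + u)
T(o) = -8
a(U) = -40 (a(U) = -4*(6 + 4) = -4*10 = -1*40 = -40)
a(-R)/T(142) = -40/(-8) = -40*(-⅛) = 5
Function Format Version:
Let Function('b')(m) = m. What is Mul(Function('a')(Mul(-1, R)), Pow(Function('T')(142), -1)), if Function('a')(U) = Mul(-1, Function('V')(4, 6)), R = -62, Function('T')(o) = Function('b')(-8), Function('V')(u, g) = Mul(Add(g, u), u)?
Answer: 5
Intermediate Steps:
Function('V')(u, g) = Mul(u, Add(g, u))
Function('T')(o) = -8
Function('a')(U) = -40 (Function('a')(U) = Mul(-1, Mul(4, Add(6, 4))) = Mul(-1, Mul(4, 10)) = Mul(-1, 40) = -40)
Mul(Function('a')(Mul(-1, R)), Pow(Function('T')(142), -1)) = Mul(-40, Pow(-8, -1)) = Mul(-40, Rational(-1, 8)) = 5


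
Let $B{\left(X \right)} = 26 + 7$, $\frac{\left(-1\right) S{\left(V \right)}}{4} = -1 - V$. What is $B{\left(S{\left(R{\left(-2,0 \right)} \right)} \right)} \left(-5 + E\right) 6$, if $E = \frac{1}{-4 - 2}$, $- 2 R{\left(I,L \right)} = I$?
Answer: $-1023$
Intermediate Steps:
$R{\left(I,L \right)} = - \frac{I}{2}$
$S{\left(V \right)} = 4 + 4 V$ ($S{\left(V \right)} = - 4 \left(-1 - V\right) = 4 + 4 V$)
$B{\left(X \right)} = 33$
$E = - \frac{1}{6}$ ($E = \frac{1}{-6} = - \frac{1}{6} \approx -0.16667$)
$B{\left(S{\left(R{\left(-2,0 \right)} \right)} \right)} \left(-5 + E\right) 6 = 33 \left(-5 - \frac{1}{6}\right) 6 = 33 \left(\left(- \frac{31}{6}\right) 6\right) = 33 \left(-31\right) = -1023$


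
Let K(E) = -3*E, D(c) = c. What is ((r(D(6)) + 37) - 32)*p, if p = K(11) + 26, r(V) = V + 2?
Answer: -91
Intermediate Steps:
r(V) = 2 + V
p = -7 (p = -3*11 + 26 = -33 + 26 = -7)
((r(D(6)) + 37) - 32)*p = (((2 + 6) + 37) - 32)*(-7) = ((8 + 37) - 32)*(-7) = (45 - 32)*(-7) = 13*(-7) = -91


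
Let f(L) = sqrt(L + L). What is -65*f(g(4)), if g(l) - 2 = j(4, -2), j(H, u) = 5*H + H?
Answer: -130*sqrt(13) ≈ -468.72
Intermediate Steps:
j(H, u) = 6*H
g(l) = 26 (g(l) = 2 + 6*4 = 2 + 24 = 26)
f(L) = sqrt(2)*sqrt(L) (f(L) = sqrt(2*L) = sqrt(2)*sqrt(L))
-65*f(g(4)) = -65*sqrt(2)*sqrt(26) = -130*sqrt(13)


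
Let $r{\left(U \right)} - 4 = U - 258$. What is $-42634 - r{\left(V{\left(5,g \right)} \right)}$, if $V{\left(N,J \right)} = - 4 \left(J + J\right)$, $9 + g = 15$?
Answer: $-42332$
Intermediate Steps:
$g = 6$ ($g = -9 + 15 = 6$)
$V{\left(N,J \right)} = - 8 J$ ($V{\left(N,J \right)} = - 4 \cdot 2 J = - 8 J$)
$r{\left(U \right)} = -254 + U$ ($r{\left(U \right)} = 4 + \left(U - 258\right) = 4 + \left(-258 + U\right) = -254 + U$)
$-42634 - r{\left(V{\left(5,g \right)} \right)} = -42634 - \left(-254 - 48\right) = -42634 - -302 = -42634 + 302 = -42332$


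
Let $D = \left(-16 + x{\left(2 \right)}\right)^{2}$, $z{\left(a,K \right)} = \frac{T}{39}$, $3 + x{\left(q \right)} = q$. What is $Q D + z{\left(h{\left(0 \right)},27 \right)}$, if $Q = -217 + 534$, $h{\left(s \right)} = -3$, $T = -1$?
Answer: $\frac{3572906}{39} \approx 91613.0$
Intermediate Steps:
$x{\left(q \right)} = -3 + q$
$Q = 317$
$z{\left(a,K \right)} = - \frac{1}{39}$
$D = 289$ ($D = \left(-16 + \left(-3 + 2\right)\right)^{2} = \left(-16 - 1\right)^{2} = \left(-17\right)^{2} = 289$)
$Q D + z{\left(h{\left(0 \right)},27 \right)} = 317 \cdot 289 - \frac{1}{39} = 91613 - \frac{1}{39} = \frac{3572906}{39}$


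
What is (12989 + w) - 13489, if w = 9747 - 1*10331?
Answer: -1084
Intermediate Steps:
w = -584 (w = 9747 - 10331 = -584)
(12989 + w) - 13489 = (12989 - 584) - 13489 = 12405 - 13489 = -1084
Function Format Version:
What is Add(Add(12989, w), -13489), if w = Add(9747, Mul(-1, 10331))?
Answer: -1084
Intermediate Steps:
w = -584 (w = Add(9747, -10331) = -584)
Add(Add(12989, w), -13489) = Add(Add(12989, -584), -13489) = Add(12405, -13489) = -1084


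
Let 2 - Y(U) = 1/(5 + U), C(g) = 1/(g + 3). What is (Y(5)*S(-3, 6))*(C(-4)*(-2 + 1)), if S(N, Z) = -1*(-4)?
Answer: 38/5 ≈ 7.6000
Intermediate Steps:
S(N, Z) = 4
C(g) = 1/(3 + g)
Y(U) = 2 - 1/(5 + U)
(Y(5)*S(-3, 6))*(C(-4)*(-2 + 1)) = (((9 + 2*5)/(5 + 5))*4)*((-2 + 1)/(3 - 4)) = (((9 + 10)/10)*4)*(-1/(-1)) = (((1/10)*19)*4)*(-1*(-1)) = ((19/10)*4)*1 = (38/5)*1 = 38/5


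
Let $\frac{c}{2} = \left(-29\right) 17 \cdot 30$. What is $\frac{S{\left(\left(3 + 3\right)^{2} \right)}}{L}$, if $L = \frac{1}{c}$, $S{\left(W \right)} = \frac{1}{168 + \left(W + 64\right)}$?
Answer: $- \frac{7395}{67} \approx -110.37$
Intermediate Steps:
$c = -29580$ ($c = 2 \left(-29\right) 17 \cdot 30 = 2 \left(\left(-493\right) 30\right) = 2 \left(-14790\right) = -29580$)
$S{\left(W \right)} = \frac{1}{232 + W}$ ($S{\left(W \right)} = \frac{1}{168 + \left(64 + W\right)} = \frac{1}{232 + W}$)
$L = - \frac{1}{29580}$ ($L = \frac{1}{-29580} = - \frac{1}{29580} \approx -3.3807 \cdot 10^{-5}$)
$\frac{S{\left(\left(3 + 3\right)^{2} \right)}}{L} = \frac{1}{\left(232 + \left(3 + 3\right)^{2}\right) \left(- \frac{1}{29580}\right)} = \frac{1}{232 + 6^{2}} \left(-29580\right) = \frac{1}{232 + 36} \left(-29580\right) = \frac{1}{268} \left(-29580\right) = - \frac{7395}{67}$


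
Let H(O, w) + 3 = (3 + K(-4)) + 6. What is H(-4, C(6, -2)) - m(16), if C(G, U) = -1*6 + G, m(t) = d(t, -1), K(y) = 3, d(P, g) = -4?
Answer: 13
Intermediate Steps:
m(t) = -4
C(G, U) = -6 + G
H(O, w) = 9 (H(O, w) = -3 + ((3 + 3) + 6) = -3 + (6 + 6) = -3 + 12 = 9)
H(-4, C(6, -2)) - m(16) = 9 - 1*(-4) = 9 + 4 = 13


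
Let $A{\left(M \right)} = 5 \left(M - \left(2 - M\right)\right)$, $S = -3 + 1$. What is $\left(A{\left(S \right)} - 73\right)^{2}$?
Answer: $10609$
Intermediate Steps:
$S = -2$
$A{\left(M \right)} = -10 + 10 M$ ($A{\left(M \right)} = 5 \left(M + \left(-2 + M\right)\right) = 5 \left(-2 + 2 M\right) = -10 + 10 M$)
$\left(A{\left(S \right)} - 73\right)^{2} = \left(\left(-10 + 10 \left(-2\right)\right) - 73\right)^{2} = \left(\left(-10 - 20\right) - 73\right)^{2} = \left(-30 - 73\right)^{2} = \left(-103\right)^{2} = 10609$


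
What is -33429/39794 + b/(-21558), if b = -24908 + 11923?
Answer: -50984323/214469763 ≈ -0.23772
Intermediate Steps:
b = -12985
-33429/39794 + b/(-21558) = -33429/39794 - 12985/(-21558) = -33429*1/39794 - 12985*(-1/21558) = -33429/39794 + 12985/21558 = -50984323/214469763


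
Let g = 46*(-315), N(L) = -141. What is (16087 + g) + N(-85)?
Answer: 1456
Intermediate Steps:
g = -14490
(16087 + g) + N(-85) = (16087 - 14490) - 141 = 1597 - 141 = 1456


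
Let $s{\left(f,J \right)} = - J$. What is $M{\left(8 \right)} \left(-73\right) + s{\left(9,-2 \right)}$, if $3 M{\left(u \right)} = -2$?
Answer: $\frac{152}{3} \approx 50.667$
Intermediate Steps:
$M{\left(u \right)} = - \frac{2}{3}$ ($M{\left(u \right)} = \frac{1}{3} \left(-2\right) = - \frac{2}{3}$)
$M{\left(8 \right)} \left(-73\right) + s{\left(9,-2 \right)} = \left(- \frac{2}{3}\right) \left(-73\right) - -2 = \frac{146}{3} + 2 = \frac{152}{3}$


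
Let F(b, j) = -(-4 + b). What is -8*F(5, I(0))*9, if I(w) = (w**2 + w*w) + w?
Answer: 72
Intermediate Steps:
I(w) = w + 2*w**2 (I(w) = (w**2 + w**2) + w = 2*w**2 + w = w + 2*w**2)
F(b, j) = 4 - b
-8*F(5, I(0))*9 = -8*(4 - 1*5)*9 = -8*(4 - 5)*9 = -8*(-1)*9 = 8*9 = 72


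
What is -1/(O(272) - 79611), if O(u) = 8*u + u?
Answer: 1/77163 ≈ 1.2960e-5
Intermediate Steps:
O(u) = 9*u
-1/(O(272) - 79611) = -1/(9*272 - 79611) = -1/(2448 - 79611) = -1/(-77163) = -1*(-1/77163) = 1/77163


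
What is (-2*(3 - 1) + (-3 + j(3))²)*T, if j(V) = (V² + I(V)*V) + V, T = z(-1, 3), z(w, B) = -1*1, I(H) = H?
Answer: -320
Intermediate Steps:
z(w, B) = -1
T = -1
j(V) = V + 2*V² (j(V) = (V² + V*V) + V = (V² + V²) + V = 2*V² + V = V + 2*V²)
(-2*(3 - 1) + (-3 + j(3))²)*T = (-2*(3 - 1) + (-3 + 3*(1 + 2*3))²)*(-1) = (-2*2 + (-3 + 3*(1 + 6))²)*(-1) = (-4 + (-3 + 3*7)²)*(-1) = (-4 + (-3 + 21)²)*(-1) = (-4 + 18²)*(-1) = (-4 + 324)*(-1) = 320*(-1) = -320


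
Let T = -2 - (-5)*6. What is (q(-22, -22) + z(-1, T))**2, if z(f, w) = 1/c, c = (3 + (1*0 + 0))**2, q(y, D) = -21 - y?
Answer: 100/81 ≈ 1.2346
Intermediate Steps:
T = 28 (T = -2 - 1*(-30) = -2 + 30 = 28)
c = 9 (c = (3 + (0 + 0))**2 = (3 + 0)**2 = 3**2 = 9)
z(f, w) = 1/9
(q(-22, -22) + z(-1, T))**2 = ((-21 - 1*(-22)) + 1/9)**2 = ((-21 + 22) + 1/9)**2 = (1 + 1/9)**2 = (10/9)**2 = 100/81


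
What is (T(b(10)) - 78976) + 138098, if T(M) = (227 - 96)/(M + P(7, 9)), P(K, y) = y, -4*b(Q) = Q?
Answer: 768848/13 ≈ 59142.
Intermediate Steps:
b(Q) = -Q/4
T(M) = 131/(9 + M) (T(M) = (227 - 96)/(M + 9) = 131/(9 + M))
(T(b(10)) - 78976) + 138098 = (131/(9 - 1/4*10) - 78976) + 138098 = (131/(9 - 5/2) - 78976) + 138098 = (131/(13/2) - 78976) + 138098 = (131*(2/13) - 78976) + 138098 = (262/13 - 78976) + 138098 = -1026426/13 + 138098 = 768848/13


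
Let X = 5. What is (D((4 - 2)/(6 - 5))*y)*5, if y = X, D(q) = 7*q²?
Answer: 700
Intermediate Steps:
y = 5
(D((4 - 2)/(6 - 5))*y)*5 = ((7*((4 - 2)/(6 - 5))²)*5)*5 = ((7*(2/1)²)*5)*5 = ((7*(2*1)²)*5)*5 = ((7*2²)*5)*5 = ((7*4)*5)*5 = (28*5)*5 = 140*5 = 700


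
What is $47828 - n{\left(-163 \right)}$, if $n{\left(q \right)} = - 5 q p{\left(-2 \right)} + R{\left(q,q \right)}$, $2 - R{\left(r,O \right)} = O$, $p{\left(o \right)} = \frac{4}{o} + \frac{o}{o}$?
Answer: $48478$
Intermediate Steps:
$p{\left(o \right)} = 1 + \frac{4}{o}$ ($p{\left(o \right)} = \frac{4}{o} + 1 = 1 + \frac{4}{o}$)
$R{\left(r,O \right)} = 2 - O$
$n{\left(q \right)} = 2 + 4 q$ ($n{\left(q \right)} = - 5 q \frac{4 - 2}{-2} - \left(-2 + q\right) = - 5 q \left(\left(- \frac{1}{2}\right) 2\right) - \left(-2 + q\right) = - 5 q \left(-1\right) - \left(-2 + q\right) = 5 q - \left(-2 + q\right) = 2 + 4 q$)
$47828 - n{\left(-163 \right)} = 47828 - \left(2 + 4 \left(-163\right)\right) = 47828 - \left(2 - 652\right) = 47828 - -650 = 47828 + 650 = 48478$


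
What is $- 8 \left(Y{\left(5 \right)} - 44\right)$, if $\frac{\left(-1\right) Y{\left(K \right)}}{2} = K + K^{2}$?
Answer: $832$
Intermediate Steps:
$Y{\left(K \right)} = - 2 K - 2 K^{2}$ ($Y{\left(K \right)} = - 2 \left(K + K^{2}\right) = - 2 K - 2 K^{2}$)
$- 8 \left(Y{\left(5 \right)} - 44\right) = - 8 \left(\left(-2\right) 5 \left(1 + 5\right) - 44\right) = - 8 \left(\left(-2\right) 5 \cdot 6 - 44\right) = - 8 \left(-60 - 44\right) = \left(-8\right) \left(-104\right) = 832$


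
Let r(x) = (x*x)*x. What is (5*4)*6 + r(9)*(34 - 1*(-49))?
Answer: 60627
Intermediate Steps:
r(x) = x**3 (r(x) = x**2*x = x**3)
(5*4)*6 + r(9)*(34 - 1*(-49)) = (5*4)*6 + 9**3*(34 - 1*(-49)) = 20*6 + 729*(34 + 49) = 120 + 729*83 = 120 + 60507 = 60627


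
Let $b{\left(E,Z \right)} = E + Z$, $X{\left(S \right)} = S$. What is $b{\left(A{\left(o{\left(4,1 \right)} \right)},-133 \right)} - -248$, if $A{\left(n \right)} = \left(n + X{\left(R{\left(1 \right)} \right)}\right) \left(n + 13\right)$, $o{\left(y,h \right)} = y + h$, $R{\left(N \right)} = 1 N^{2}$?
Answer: $223$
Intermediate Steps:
$R{\left(N \right)} = N^{2}$
$o{\left(y,h \right)} = h + y$
$A{\left(n \right)} = \left(1 + n\right) \left(13 + n\right)$ ($A{\left(n \right)} = \left(n + 1^{2}\right) \left(n + 13\right) = \left(n + 1\right) \left(13 + n\right) = \left(1 + n\right) \left(13 + n\right)$)
$b{\left(A{\left(o{\left(4,1 \right)} \right)},-133 \right)} - -248 = \left(\left(13 + \left(1 + 4\right)^{2} + 14 \left(1 + 4\right)\right) - 133\right) - -248 = \left(\left(13 + 5^{2} + 14 \cdot 5\right) - 133\right) + 248 = \left(\left(13 + 25 + 70\right) - 133\right) + 248 = \left(108 - 133\right) + 248 = -25 + 248 = 223$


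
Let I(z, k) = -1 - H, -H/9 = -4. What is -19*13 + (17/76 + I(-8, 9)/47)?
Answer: -884297/3572 ≈ -247.56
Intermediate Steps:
H = 36 (H = -9*(-4) = 36)
I(z, k) = -37 (I(z, k) = -1 - 1*36 = -1 - 36 = -37)
-19*13 + (17/76 + I(-8, 9)/47) = -19*13 + (17/76 - 37/47) = -247 + (17*(1/76) - 37*1/47) = -247 + (17/76 - 37/47) = -247 - 2013/3572 = -884297/3572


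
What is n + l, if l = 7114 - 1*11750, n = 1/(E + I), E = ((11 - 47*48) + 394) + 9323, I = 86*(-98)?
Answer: -4432017/956 ≈ -4636.0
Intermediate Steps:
I = -8428
E = 7472 (E = ((11 - 2256) + 394) + 9323 = (-2245 + 394) + 9323 = -1851 + 9323 = 7472)
n = -1/956 (n = 1/(7472 - 8428) = 1/(-956) = -1/956 ≈ -0.0010460)
l = -4636 (l = 7114 - 11750 = -4636)
n + l = -1/956 - 4636 = -4432017/956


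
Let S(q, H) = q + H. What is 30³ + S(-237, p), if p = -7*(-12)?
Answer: 26847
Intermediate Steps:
p = 84
S(q, H) = H + q
30³ + S(-237, p) = 30³ + (84 - 237) = 27000 - 153 = 26847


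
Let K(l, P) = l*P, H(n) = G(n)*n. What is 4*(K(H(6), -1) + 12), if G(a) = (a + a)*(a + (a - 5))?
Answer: -1968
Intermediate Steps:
G(a) = 2*a*(-5 + 2*a) (G(a) = (2*a)*(a + (-5 + a)) = (2*a)*(-5 + 2*a) = 2*a*(-5 + 2*a))
H(n) = 2*n**2*(-5 + 2*n) (H(n) = (2*n*(-5 + 2*n))*n = 2*n**2*(-5 + 2*n))
K(l, P) = P*l
4*(K(H(6), -1) + 12) = 4*(-6**2*(-10 + 4*6) + 12) = 4*(-36*(-10 + 24) + 12) = 4*(-36*14 + 12) = 4*(-1*504 + 12) = 4*(-504 + 12) = 4*(-492) = -1968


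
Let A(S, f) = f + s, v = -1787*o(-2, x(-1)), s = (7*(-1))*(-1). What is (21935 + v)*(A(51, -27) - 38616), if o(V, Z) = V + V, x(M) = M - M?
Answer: -1123650788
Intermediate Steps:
x(M) = 0
o(V, Z) = 2*V
s = 7 (s = -7*(-1) = 7)
v = 7148 (v = -3574*(-2) = -1787*(-4) = 7148)
A(S, f) = 7 + f (A(S, f) = f + 7 = 7 + f)
(21935 + v)*(A(51, -27) - 38616) = (21935 + 7148)*((7 - 27) - 38616) = 29083*(-20 - 38616) = 29083*(-38636) = -1123650788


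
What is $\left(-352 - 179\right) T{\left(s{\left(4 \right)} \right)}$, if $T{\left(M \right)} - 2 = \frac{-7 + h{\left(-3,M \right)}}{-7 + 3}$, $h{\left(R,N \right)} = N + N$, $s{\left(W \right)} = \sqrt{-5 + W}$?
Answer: $- \frac{7965}{4} + \frac{531 i}{2} \approx -1991.3 + 265.5 i$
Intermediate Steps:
$h{\left(R,N \right)} = 2 N$
$T{\left(M \right)} = \frac{15}{4} - \frac{M}{2}$ ($T{\left(M \right)} = 2 + \frac{-7 + 2 M}{-7 + 3} = 2 + \frac{-7 + 2 M}{-4} = 2 + \left(-7 + 2 M\right) \left(- \frac{1}{4}\right) = 2 - \left(- \frac{7}{4} + \frac{M}{2}\right) = \frac{15}{4} - \frac{M}{2}$)
$\left(-352 - 179\right) T{\left(s{\left(4 \right)} \right)} = \left(-352 - 179\right) \left(\frac{15}{4} - \frac{\sqrt{-5 + 4}}{2}\right) = - 531 \left(\frac{15}{4} - \frac{\sqrt{-1}}{2}\right) = - 531 \left(\frac{15}{4} - \frac{i}{2}\right) = - \frac{7965}{4} + \frac{531 i}{2}$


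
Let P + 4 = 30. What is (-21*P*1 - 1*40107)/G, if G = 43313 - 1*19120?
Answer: -40653/24193 ≈ -1.6804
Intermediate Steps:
P = 26 (P = -4 + 30 = 26)
G = 24193 (G = 43313 - 19120 = 24193)
(-21*P*1 - 1*40107)/G = (-21*26*1 - 1*40107)/24193 = (-546*1 - 40107)*(1/24193) = (-546 - 40107)*(1/24193) = -40653*1/24193 = -40653/24193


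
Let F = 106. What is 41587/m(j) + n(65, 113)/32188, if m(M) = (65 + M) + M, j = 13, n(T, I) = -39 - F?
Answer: 14709771/32188 ≈ 457.00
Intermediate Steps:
n(T, I) = -145 (n(T, I) = -39 - 1*106 = -39 - 106 = -145)
m(M) = 65 + 2*M
41587/m(j) + n(65, 113)/32188 = 41587/(65 + 2*13) - 145/32188 = 41587/(65 + 26) - 145*1/32188 = 41587/91 - 145/32188 = 41587*(1/91) - 145/32188 = 457 - 145/32188 = 14709771/32188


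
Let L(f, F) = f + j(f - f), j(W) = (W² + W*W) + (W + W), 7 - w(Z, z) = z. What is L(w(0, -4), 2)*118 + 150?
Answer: 1448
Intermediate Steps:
w(Z, z) = 7 - z
j(W) = 2*W + 2*W² (j(W) = (W² + W²) + 2*W = 2*W² + 2*W = 2*W + 2*W²)
L(f, F) = f (L(f, F) = f + 2*(f - f)*(1 + (f - f)) = f + 2*0*(1 + 0) = f + 2*0*1 = f + 0 = f)
L(w(0, -4), 2)*118 + 150 = (7 - 1*(-4))*118 + 150 = (7 + 4)*118 + 150 = 11*118 + 150 = 1298 + 150 = 1448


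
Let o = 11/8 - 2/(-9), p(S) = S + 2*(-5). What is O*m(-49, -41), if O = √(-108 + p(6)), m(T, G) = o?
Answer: 115*I*√7/18 ≈ 16.903*I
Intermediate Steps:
p(S) = -10 + S (p(S) = S - 10 = -10 + S)
o = 115/72 (o = 11*(⅛) - 2*(-⅑) = 11/8 + 2/9 = 115/72 ≈ 1.5972)
m(T, G) = 115/72
O = 4*I*√7 (O = √(-108 + (-10 + 6)) = √(-108 - 4) = √(-112) = 4*I*√7 ≈ 10.583*I)
O*m(-49, -41) = (4*I*√7)*(115/72) = 115*I*√7/18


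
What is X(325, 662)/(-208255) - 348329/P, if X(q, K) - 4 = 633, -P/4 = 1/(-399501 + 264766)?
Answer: -9773846113015373/833020 ≈ -1.1733e+10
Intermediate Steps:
P = 4/134735 (P = -4/(-399501 + 264766) = -4/(-134735) = -4*(-1/134735) = 4/134735 ≈ 2.9688e-5)
X(q, K) = 637 (X(q, K) = 4 + 633 = 637)
X(325, 662)/(-208255) - 348329/P = 637/(-208255) - 348329/4/134735 = 637*(-1/208255) - 348329*134735/4 = -637/208255 - 46932107815/4 = -9773846113015373/833020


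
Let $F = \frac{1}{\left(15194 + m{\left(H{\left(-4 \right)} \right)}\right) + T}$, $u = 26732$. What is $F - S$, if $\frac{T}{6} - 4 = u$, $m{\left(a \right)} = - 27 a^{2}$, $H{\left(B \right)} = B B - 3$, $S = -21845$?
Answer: $\frac{3736521716}{171047} \approx 21845.0$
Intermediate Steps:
$H{\left(B \right)} = -3 + B^{2}$ ($H{\left(B \right)} = B^{2} - 3 = -3 + B^{2}$)
$T = 160416$ ($T = 24 + 6 \cdot 26732 = 24 + 160392 = 160416$)
$F = \frac{1}{171047}$ ($F = \frac{1}{\left(15194 - 27 \left(-3 + \left(-4\right)^{2}\right)^{2}\right) + 160416} = \frac{1}{\left(15194 - 27 \left(-3 + 16\right)^{2}\right) + 160416} = \frac{1}{\left(15194 - 27 \cdot 13^{2}\right) + 160416} = \frac{1}{\left(15194 - 4563\right) + 160416} = \frac{1}{10631 + 160416} = \frac{1}{171047} \approx 5.8463 \cdot 10^{-6}$)
$F - S = \frac{1}{171047} - -21845 = \frac{1}{171047} + 21845 = \frac{3736521716}{171047}$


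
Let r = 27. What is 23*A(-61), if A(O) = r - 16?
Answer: 253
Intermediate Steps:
A(O) = 11 (A(O) = 27 - 16 = 11)
23*A(-61) = 23*11 = 253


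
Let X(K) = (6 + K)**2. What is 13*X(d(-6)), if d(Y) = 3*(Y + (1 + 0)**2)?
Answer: 1053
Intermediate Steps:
d(Y) = 3 + 3*Y (d(Y) = 3*(Y + 1**2) = 3*(Y + 1) = 3*(1 + Y) = 3 + 3*Y)
13*X(d(-6)) = 13*(6 + (3 + 3*(-6)))**2 = 13*(6 + (3 - 18))**2 = 13*(6 - 15)**2 = 13*(-9)**2 = 13*81 = 1053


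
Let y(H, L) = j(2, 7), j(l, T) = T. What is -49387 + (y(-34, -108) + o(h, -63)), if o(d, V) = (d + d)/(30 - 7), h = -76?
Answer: -1135892/23 ≈ -49387.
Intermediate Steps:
y(H, L) = 7
o(d, V) = 2*d/23 (o(d, V) = (2*d)/23 = (2*d)*(1/23) = 2*d/23)
-49387 + (y(-34, -108) + o(h, -63)) = -49387 + (7 + (2/23)*(-76)) = -49387 + (7 - 152/23) = -49387 + 9/23 = -1135892/23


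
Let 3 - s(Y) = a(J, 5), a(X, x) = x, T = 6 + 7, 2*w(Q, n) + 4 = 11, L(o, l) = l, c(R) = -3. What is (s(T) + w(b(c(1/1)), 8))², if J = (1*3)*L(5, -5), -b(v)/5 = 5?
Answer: 9/4 ≈ 2.2500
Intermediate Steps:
b(v) = -25 (b(v) = -5*5 = -25)
w(Q, n) = 7/2 (w(Q, n) = -2 + (½)*11 = -2 + 11/2 = 7/2)
J = -15 (J = (1*3)*(-5) = 3*(-5) = -15)
T = 13
s(Y) = -2 (s(Y) = 3 - 1*5 = 3 - 5 = -2)
(s(T) + w(b(c(1/1)), 8))² = (-2 + 7/2)² = (3/2)² = 9/4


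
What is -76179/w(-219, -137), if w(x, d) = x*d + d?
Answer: -76179/29866 ≈ -2.5507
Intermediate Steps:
w(x, d) = d + d*x (w(x, d) = d*x + d = d + d*x)
-76179/w(-219, -137) = -76179*(-1/(137*(1 - 219))) = -76179/((-137*(-218))) = -76179/29866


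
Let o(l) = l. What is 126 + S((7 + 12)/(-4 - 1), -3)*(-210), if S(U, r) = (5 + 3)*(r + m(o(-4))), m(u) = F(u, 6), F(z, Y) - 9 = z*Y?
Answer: 30366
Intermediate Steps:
F(z, Y) = 9 + Y*z (F(z, Y) = 9 + z*Y = 9 + Y*z)
m(u) = 9 + 6*u
S(U, r) = -120 + 8*r (S(U, r) = (5 + 3)*(r + (9 + 6*(-4))) = 8*(r + (9 - 24)) = 8*(r - 15) = 8*(-15 + r) = -120 + 8*r)
126 + S((7 + 12)/(-4 - 1), -3)*(-210) = 126 + (-120 + 8*(-3))*(-210) = 126 + (-120 - 24)*(-210) = 126 - 144*(-210) = 126 + 30240 = 30366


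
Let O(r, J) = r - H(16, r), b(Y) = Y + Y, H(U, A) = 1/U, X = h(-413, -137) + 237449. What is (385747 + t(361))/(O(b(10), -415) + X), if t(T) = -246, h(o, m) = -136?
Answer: 6168016/3797327 ≈ 1.6243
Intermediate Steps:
X = 237313 (X = -136 + 237449 = 237313)
b(Y) = 2*Y
O(r, J) = -1/16 + r (O(r, J) = r - 1/16 = -1/16 + r)
(385747 + t(361))/(O(b(10), -415) + X) = (385747 - 246)/((-1/16 + 2*10) + 237313) = 385501/((-1/16 + 20) + 237313) = 385501/(319/16 + 237313) = 385501/(3797327/16) = 385501*(16/3797327) = 6168016/3797327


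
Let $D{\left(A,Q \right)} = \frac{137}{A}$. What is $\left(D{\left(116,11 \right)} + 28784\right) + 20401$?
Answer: $\frac{5705597}{116} \approx 49186.0$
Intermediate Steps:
$\left(D{\left(116,11 \right)} + 28784\right) + 20401 = \left(\frac{137}{116} + 28784\right) + 20401 = \frac{3339081}{116} + 20401 = \frac{5705597}{116}$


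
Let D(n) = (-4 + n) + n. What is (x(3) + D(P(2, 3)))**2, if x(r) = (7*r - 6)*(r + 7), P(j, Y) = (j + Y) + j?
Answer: 25600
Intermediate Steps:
P(j, Y) = Y + 2*j (P(j, Y) = (Y + j) + j = Y + 2*j)
x(r) = (-6 + 7*r)*(7 + r)
D(n) = -4 + 2*n
(x(3) + D(P(2, 3)))**2 = ((-42 + 7*3**2 + 43*3) + (-4 + 2*(3 + 2*2)))**2 = ((-42 + 7*9 + 129) + (-4 + 2*(3 + 4)))**2 = ((-42 + 63 + 129) + (-4 + 2*7))**2 = (150 + (-4 + 14))**2 = (150 + 10)**2 = 160**2 = 25600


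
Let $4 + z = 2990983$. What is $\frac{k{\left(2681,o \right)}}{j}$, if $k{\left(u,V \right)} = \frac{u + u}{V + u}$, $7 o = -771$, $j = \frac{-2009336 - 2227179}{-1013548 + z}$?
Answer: $- \frac{37110447577}{38120161970} \approx -0.97351$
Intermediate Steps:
$z = 2990979$ ($z = -4 + 2990983 = 2990979$)
$j = - \frac{4236515}{1977431}$ ($j = \frac{-2009336 - 2227179}{-1013548 + 2990979} = - \frac{4236515}{1977431} \approx -2.1424$)
$o = - \frac{771}{7}$ ($o = \frac{1}{7} \left(-771\right) = - \frac{771}{7} \approx -110.14$)
$k{\left(u,V \right)} = \frac{2 u}{V + u}$
$\frac{k{\left(2681,o \right)}}{j} = \frac{2 \cdot 2681 \frac{1}{- \frac{771}{7} + 2681}}{- \frac{4236515}{1977431}} = 2 \cdot 2681 \frac{1}{\frac{17996}{7}} \left(- \frac{1977431}{4236515}\right) = 2 \cdot 2681 \cdot \frac{7}{17996} \left(- \frac{1977431}{4236515}\right) = \frac{18767}{8998} \left(- \frac{1977431}{4236515}\right) = - \frac{37110447577}{38120161970}$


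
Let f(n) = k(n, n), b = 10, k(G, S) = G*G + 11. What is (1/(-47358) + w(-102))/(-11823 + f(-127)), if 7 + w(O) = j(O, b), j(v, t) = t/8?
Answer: -544619/408888972 ≈ -0.0013319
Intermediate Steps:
k(G, S) = 11 + G**2 (k(G, S) = G**2 + 11 = 11 + G**2)
j(v, t) = t/8 (j(v, t) = t*(1/8) = t/8)
w(O) = -23/4 (w(O) = -7 + (1/8)*10 = -7 + 5/4 = -23/4)
f(n) = 11 + n**2
(1/(-47358) + w(-102))/(-11823 + f(-127)) = (1/(-47358) - 23/4)/(-11823 + (11 + (-127)**2)) = (-1/47358 - 23/4)/(-11823 + (11 + 16129)) = -544619/(94716*(-11823 + 16140)) = -544619/94716/4317 = -544619/94716*1/4317 = -544619/408888972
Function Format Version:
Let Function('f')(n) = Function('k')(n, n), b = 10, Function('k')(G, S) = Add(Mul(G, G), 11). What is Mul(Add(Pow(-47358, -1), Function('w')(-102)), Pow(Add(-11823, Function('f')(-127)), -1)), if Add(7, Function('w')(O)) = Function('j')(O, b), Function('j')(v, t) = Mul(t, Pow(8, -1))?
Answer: Rational(-544619, 408888972) ≈ -0.0013319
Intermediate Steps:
Function('k')(G, S) = Add(11, Pow(G, 2)) (Function('k')(G, S) = Add(Pow(G, 2), 11) = Add(11, Pow(G, 2)))
Function('j')(v, t) = Mul(Rational(1, 8), t) (Function('j')(v, t) = Mul(t, Rational(1, 8)) = Mul(Rational(1, 8), t))
Function('w')(O) = Rational(-23, 4) (Function('w')(O) = Add(-7, Mul(Rational(1, 8), 10)) = Add(-7, Rational(5, 4)) = Rational(-23, 4))
Function('f')(n) = Add(11, Pow(n, 2))
Mul(Add(Pow(-47358, -1), Function('w')(-102)), Pow(Add(-11823, Function('f')(-127)), -1)) = Mul(Add(Pow(-47358, -1), Rational(-23, 4)), Pow(Add(-11823, Add(11, Pow(-127, 2))), -1)) = Mul(Add(Rational(-1, 47358), Rational(-23, 4)), Pow(Add(-11823, Add(11, 16129)), -1)) = Mul(Rational(-544619, 94716), Pow(Add(-11823, 16140), -1)) = Mul(Rational(-544619, 94716), Pow(4317, -1)) = Mul(Rational(-544619, 94716), Rational(1, 4317)) = Rational(-544619, 408888972)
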